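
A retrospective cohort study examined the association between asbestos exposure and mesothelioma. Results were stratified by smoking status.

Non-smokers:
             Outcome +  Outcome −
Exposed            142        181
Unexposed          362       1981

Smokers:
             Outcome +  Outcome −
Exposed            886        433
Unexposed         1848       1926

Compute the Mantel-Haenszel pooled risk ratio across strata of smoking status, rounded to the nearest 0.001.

1.496

RR_MH = Σ(aᵢ·n₀ᵢ/nᵢ) / Σ(cᵢ·n₁ᵢ/nᵢ), with n₁ᵢ = aᵢ+bᵢ (exposed), n₀ᵢ = cᵢ+dᵢ (unexposed), nᵢ = n₁ᵢ+n₀ᵢ.
Stratum 1 (Non-smokers): n₁ = 323, n₀ = 2343, n = 2666; a·n₀/n = 142·2343/2666 = 124.7959; c·n₁/n = 362·323/2666 = 43.8582
Stratum 2 (Smokers): n₁ = 1319, n₀ = 3774, n = 5093; a·n₀/n = 886·3774/5093 = 656.5411; c·n₁/n = 1848·1319/5093 = 478.6004
RR_MH = (124.7959 + 656.5411) / (43.8582 + 478.6004) = 781.3371 / 522.4586 = 1.49550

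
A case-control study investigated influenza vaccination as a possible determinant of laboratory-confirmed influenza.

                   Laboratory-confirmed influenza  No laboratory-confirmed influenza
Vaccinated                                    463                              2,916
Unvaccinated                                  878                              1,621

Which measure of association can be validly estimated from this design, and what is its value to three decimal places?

Cells: a = 463, b = 2916, c = 878, d = 1621.
This is a case-control study: participants were sampled on outcome status, so risks in the source population cannot be estimated directly — relative risk is not valid here. The odds ratio is the appropriate measure.
OR = (a·d)/(b·c) = (463 × 1621) / (2916 × 878) = 750523 / 2560248 = 0.29314

0.293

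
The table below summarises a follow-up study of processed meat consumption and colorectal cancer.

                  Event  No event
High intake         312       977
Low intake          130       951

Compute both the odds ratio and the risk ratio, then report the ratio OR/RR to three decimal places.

1.161

Cells: a = 312, b = 977, c = 130, d = 951.
OR = (312·951)/(977·130) = 296712/127010 = 2.33613
Risk in exposed = 312/1289 = 0.24205; risk in unexposed = 130/1081 = 0.12026; RR = 2.01272
OR/RR = 2.33613 / 2.01272 = 1.16068
The outcome is not rare, so the OR lies further from 1 than the RR.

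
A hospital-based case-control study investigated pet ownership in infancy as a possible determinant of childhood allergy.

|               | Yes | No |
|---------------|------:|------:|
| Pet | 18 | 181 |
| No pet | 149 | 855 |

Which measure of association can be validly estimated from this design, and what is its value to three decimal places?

0.571

Cells: a = 18, b = 181, c = 149, d = 855.
This is a hospital-based case-control study: participants were sampled on outcome status, so risks in the source population cannot be estimated directly — relative risk is not valid here. The odds ratio is the appropriate measure.
OR = (a·d)/(b·c) = (18 × 855) / (181 × 149) = 15390 / 26969 = 0.57066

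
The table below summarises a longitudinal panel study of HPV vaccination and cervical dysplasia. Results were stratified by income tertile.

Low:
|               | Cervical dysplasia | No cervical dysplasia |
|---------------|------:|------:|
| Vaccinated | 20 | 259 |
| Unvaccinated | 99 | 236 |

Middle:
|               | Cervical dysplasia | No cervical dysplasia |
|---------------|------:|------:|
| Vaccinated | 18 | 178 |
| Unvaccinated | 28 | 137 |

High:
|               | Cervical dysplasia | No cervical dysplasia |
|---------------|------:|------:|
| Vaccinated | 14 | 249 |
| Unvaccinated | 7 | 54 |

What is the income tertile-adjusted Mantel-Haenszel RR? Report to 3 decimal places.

0.331

RR_MH = Σ(aᵢ·n₀ᵢ/nᵢ) / Σ(cᵢ·n₁ᵢ/nᵢ), with n₁ᵢ = aᵢ+bᵢ (exposed), n₀ᵢ = cᵢ+dᵢ (unexposed), nᵢ = n₁ᵢ+n₀ᵢ.
Stratum 1 (Low): n₁ = 279, n₀ = 335, n = 614; a·n₀/n = 20·335/614 = 10.9121; c·n₁/n = 99·279/614 = 44.9853
Stratum 2 (Middle): n₁ = 196, n₀ = 165, n = 361; a·n₀/n = 18·165/361 = 8.2271; c·n₁/n = 28·196/361 = 15.2022
Stratum 3 (High): n₁ = 263, n₀ = 61, n = 324; a·n₀/n = 14·61/324 = 2.6358; c·n₁/n = 7·263/324 = 5.6821
RR_MH = (10.9121 + 8.2271 + 2.6358) / (44.9853 + 15.2022 + 5.6821) = 21.7750 / 65.8697 = 0.33058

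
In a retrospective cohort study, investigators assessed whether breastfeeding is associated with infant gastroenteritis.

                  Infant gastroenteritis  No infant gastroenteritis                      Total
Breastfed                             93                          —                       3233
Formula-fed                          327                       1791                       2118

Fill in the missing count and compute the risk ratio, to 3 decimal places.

The missing cell is in the exposed row: 3233 − 93 = 3140.
So a = 93, b = 3140, c = 327, d = 1791.
RR = [a/(a+b)] / [c/(c+d)] = (93/3233) / (327/2118) = 0.02877/0.15439 = 0.18632

0.186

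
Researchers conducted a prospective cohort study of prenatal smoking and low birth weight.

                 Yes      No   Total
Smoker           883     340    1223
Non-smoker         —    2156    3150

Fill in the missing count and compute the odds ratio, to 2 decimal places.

The missing cell is in the unexposed row: 3150 − 2156 = 994.
So a = 883, b = 340, c = 994, d = 2156.
OR = (a·d)/(b·c) = (883 × 2156) / (340 × 994) = 1903748 / 337960 = 5.63306

5.63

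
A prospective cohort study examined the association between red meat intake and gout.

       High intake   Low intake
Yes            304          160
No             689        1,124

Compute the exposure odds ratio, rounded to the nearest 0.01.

Reading the table with exposure as columns: a = 304 (High intake, case), b = 689 (High intake, non-case), c = 160 (Low intake, case), d = 1124.
OR = (a·d)/(b·c) = (304 × 1124) / (689 × 160) = 341696 / 110240 = 3.09956
The odds of gout are about 3.10 times as high in the high intake group.

3.10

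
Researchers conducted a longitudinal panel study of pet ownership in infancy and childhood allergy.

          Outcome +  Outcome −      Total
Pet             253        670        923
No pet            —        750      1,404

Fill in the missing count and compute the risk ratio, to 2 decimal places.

0.59

The missing cell is in the unexposed row: 1404 − 750 = 654.
So a = 253, b = 670, c = 654, d = 750.
RR = [a/(a+b)] / [c/(c+d)] = (253/923) / (654/1404) = 0.27411/0.46581 = 0.58845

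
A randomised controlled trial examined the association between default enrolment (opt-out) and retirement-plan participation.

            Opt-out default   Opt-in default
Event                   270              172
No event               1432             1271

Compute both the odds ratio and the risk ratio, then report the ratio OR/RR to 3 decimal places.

Reading the table with exposure as columns: a = 270 (Opt-out default, case), b = 1432 (Opt-out default, non-case), c = 172 (Opt-in default, case), d = 1271.
OR = (270·1271)/(1432·172) = 343170/246304 = 1.39328
Risk in exposed = 270/1702 = 0.15864; risk in unexposed = 172/1443 = 0.11920; RR = 1.33089
OR/RR = 1.39328 / 1.33089 = 1.04688
The outcome is not rare, so the OR lies further from 1 than the RR.

1.047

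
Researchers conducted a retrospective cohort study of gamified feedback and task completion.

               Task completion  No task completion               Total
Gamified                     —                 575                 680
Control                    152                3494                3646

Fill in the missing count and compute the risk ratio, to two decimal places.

3.70

The missing cell is in the exposed row: 680 − 575 = 105.
So a = 105, b = 575, c = 152, d = 3494.
RR = [a/(a+b)] / [c/(c+d)] = (105/680) / (152/3646) = 0.15441/0.04169 = 3.70385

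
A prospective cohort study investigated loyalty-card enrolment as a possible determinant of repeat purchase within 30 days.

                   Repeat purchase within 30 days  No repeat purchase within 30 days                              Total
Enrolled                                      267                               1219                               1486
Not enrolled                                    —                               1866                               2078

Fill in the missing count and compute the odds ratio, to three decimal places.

1.928

The missing cell is in the unexposed row: 2078 − 1866 = 212.
So a = 267, b = 1219, c = 212, d = 1866.
OR = (a·d)/(b·c) = (267 × 1866) / (1219 × 212) = 498222 / 258428 = 1.92789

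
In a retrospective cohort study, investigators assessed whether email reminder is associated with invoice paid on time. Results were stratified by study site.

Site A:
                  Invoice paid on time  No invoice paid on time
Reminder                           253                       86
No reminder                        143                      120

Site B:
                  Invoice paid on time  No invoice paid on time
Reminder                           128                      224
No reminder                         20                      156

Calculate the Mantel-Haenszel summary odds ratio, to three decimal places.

3.052

OR_MH = Σ(aᵢdᵢ/nᵢ) / Σ(bᵢcᵢ/nᵢ), where nᵢ is the stratum total.
Stratum 1 (Site A): n = 602; a·d/n = 253·120/602 = 50.4319; b·c/n = 86·143/602 = 20.4286
Stratum 2 (Site B): n = 528; a·d/n = 128·156/528 = 37.8182; b·c/n = 224·20/528 = 8.4848
OR_MH = (50.4319 + 37.8182) / (20.4286 + 8.4848) = 88.2501 / 28.9134 = 3.05222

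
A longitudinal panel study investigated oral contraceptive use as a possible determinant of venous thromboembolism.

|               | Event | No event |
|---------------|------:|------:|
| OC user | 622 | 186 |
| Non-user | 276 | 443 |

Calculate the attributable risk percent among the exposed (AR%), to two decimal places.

50.13

Cells: a = 622, b = 186, c = 276, d = 443.
Risk in exposed = 622/808 = 0.76980; risk in unexposed = 276/719 = 0.38387.
RR = 0.76980/0.38387 = 2.00539
AR% = (RR − 1)/RR × 100 = (2.00539 − 1)/2.00539 × 100 = 50.1344%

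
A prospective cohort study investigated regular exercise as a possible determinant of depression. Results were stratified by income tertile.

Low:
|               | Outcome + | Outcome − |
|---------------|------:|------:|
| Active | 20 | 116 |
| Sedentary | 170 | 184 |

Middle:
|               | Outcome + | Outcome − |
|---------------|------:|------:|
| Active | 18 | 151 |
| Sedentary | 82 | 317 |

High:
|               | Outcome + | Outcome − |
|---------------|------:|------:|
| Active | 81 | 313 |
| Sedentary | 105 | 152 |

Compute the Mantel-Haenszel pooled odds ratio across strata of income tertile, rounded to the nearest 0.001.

0.324

OR_MH = Σ(aᵢdᵢ/nᵢ) / Σ(bᵢcᵢ/nᵢ), where nᵢ is the stratum total.
Stratum 1 (Low): n = 490; a·d/n = 20·184/490 = 7.5102; b·c/n = 116·170/490 = 40.2449
Stratum 2 (Middle): n = 568; a·d/n = 18·317/568 = 10.0458; b·c/n = 151·82/568 = 21.7993
Stratum 3 (High): n = 651; a·d/n = 81·152/651 = 18.9124; b·c/n = 313·105/651 = 50.4839
OR_MH = (7.5102 + 10.0458 + 18.9124) / (40.2449 + 21.7993 + 50.4839) = 36.4684 / 112.5281 = 0.32408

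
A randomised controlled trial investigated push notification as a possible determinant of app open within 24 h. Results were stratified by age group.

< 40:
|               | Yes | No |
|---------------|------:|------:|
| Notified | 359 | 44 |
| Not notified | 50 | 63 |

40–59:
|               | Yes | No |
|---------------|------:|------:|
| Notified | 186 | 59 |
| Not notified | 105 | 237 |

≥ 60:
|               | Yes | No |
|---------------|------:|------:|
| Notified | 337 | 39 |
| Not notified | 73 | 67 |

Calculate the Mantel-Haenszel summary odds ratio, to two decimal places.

OR_MH = Σ(aᵢdᵢ/nᵢ) / Σ(bᵢcᵢ/nᵢ), where nᵢ is the stratum total.
Stratum 1 (< 40): n = 516; a·d/n = 359·63/516 = 43.8314; b·c/n = 44·50/516 = 4.2636
Stratum 2 (40–59): n = 587; a·d/n = 186·237/587 = 75.0971; b·c/n = 59·105/587 = 10.5537
Stratum 3 (≥ 60): n = 516; a·d/n = 337·67/516 = 43.7578; b·c/n = 39·73/516 = 5.5174
OR_MH = (43.8314 + 75.0971 + 43.7578) / (4.2636 + 10.5537 + 5.5174) = 162.6863 / 20.3347 = 8.00044

8.00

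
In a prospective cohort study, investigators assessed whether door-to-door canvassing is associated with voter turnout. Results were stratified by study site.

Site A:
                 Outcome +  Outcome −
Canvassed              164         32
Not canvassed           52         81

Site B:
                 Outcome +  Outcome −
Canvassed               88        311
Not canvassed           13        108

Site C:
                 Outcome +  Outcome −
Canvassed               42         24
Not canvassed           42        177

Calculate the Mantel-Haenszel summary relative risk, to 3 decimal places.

RR_MH = Σ(aᵢ·n₀ᵢ/nᵢ) / Σ(cᵢ·n₁ᵢ/nᵢ), with n₁ᵢ = aᵢ+bᵢ (exposed), n₀ᵢ = cᵢ+dᵢ (unexposed), nᵢ = n₁ᵢ+n₀ᵢ.
Stratum 1 (Site A): n₁ = 196, n₀ = 133, n = 329; a·n₀/n = 164·133/329 = 66.2979; c·n₁/n = 52·196/329 = 30.9787
Stratum 2 (Site B): n₁ = 399, n₀ = 121, n = 520; a·n₀/n = 88·121/520 = 20.4769; c·n₁/n = 13·399/520 = 9.9750
Stratum 3 (Site C): n₁ = 66, n₀ = 219, n = 285; a·n₀/n = 42·219/285 = 32.2737; c·n₁/n = 42·66/285 = 9.7263
RR_MH = (66.2979 + 20.4769 + 32.2737) / (30.9787 + 9.9750 + 9.7263) = 119.0485 / 50.6800 = 2.34902

2.349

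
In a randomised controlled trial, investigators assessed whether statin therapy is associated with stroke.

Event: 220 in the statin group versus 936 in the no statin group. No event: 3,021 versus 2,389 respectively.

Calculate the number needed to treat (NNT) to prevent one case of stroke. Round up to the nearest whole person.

5

Risk in treated group = 220/3241 = 0.06788; risk in control = 936/3325 = 0.28150.
Absolute risk reduction = 0.28150 − 0.06788 = 0.21362
NNT = 1 / ARR = 1 / 0.21362 = 4.681 → round up → 5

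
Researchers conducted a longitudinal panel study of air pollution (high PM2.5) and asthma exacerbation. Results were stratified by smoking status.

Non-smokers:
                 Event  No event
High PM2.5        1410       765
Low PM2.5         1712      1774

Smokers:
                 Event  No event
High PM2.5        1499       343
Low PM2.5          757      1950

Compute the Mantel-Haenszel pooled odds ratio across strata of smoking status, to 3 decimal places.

OR_MH = Σ(aᵢdᵢ/nᵢ) / Σ(bᵢcᵢ/nᵢ), where nᵢ is the stratum total.
Stratum 1 (Non-smokers): n = 5661; a·d/n = 1410·1774/5661 = 441.8548; b·c/n = 765·1712/5661 = 231.3514
Stratum 2 (Smokers): n = 4549; a·d/n = 1499·1950/4549 = 642.5698; b·c/n = 343·757/4549 = 57.0787
OR_MH = (441.8548 + 642.5698) / (231.3514 + 57.0787) = 1084.4246 / 288.4300 = 3.75975

3.760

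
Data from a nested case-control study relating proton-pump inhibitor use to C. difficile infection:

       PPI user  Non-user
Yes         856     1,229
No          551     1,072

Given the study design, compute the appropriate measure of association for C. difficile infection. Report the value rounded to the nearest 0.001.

1.355

Reading the table with exposure as columns: a = 856 (PPI user, case), b = 551 (PPI user, non-case), c = 1229 (Non-user, case), d = 1072.
This is a nested case-control study: participants were sampled on outcome status, so risks in the source population cannot be estimated directly — relative risk is not valid here. The odds ratio is the appropriate measure.
OR = (a·d)/(b·c) = (856 × 1072) / (551 × 1229) = 917632 / 677179 = 1.35508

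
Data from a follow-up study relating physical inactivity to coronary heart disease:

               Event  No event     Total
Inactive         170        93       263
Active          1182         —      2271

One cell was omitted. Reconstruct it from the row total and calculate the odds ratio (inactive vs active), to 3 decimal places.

1.684

The missing cell is in the unexposed row: 2271 − 1182 = 1089.
So a = 170, b = 93, c = 1182, d = 1089.
OR = (a·d)/(b·c) = (170 × 1089) / (93 × 1182) = 185130 / 109926 = 1.68413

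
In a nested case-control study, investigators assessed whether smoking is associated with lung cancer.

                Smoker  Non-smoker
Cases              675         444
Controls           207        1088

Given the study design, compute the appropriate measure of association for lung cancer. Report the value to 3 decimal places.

7.991

Reading the table with exposure as columns: a = 675 (Smoker, case), b = 207 (Smoker, non-case), c = 444 (Non-smoker, case), d = 1088.
This is a nested case-control study: participants were sampled on outcome status, so risks in the source population cannot be estimated directly — relative risk is not valid here. The odds ratio is the appropriate measure.
OR = (a·d)/(b·c) = (675 × 1088) / (207 × 444) = 734400 / 91908 = 7.99060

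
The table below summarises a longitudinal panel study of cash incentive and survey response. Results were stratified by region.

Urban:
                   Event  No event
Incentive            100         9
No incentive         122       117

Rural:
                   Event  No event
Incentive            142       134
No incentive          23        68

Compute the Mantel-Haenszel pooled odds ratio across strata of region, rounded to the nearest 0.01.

OR_MH = Σ(aᵢdᵢ/nᵢ) / Σ(bᵢcᵢ/nᵢ), where nᵢ is the stratum total.
Stratum 1 (Urban): n = 348; a·d/n = 100·117/348 = 33.6207; b·c/n = 9·122/348 = 3.1552
Stratum 2 (Rural): n = 367; a·d/n = 142·68/367 = 26.3106; b·c/n = 134·23/367 = 8.3978
OR_MH = (33.6207 + 26.3106) / (3.1552 + 8.3978) = 59.9313 / 11.5530 = 5.18751

5.19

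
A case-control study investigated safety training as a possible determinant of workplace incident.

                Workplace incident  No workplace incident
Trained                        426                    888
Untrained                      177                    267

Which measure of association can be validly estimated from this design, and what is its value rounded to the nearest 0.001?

Cells: a = 426, b = 888, c = 177, d = 267.
This is a case-control study: participants were sampled on outcome status, so risks in the source population cannot be estimated directly — relative risk is not valid here. The odds ratio is the appropriate measure.
OR = (a·d)/(b·c) = (426 × 267) / (888 × 177) = 113742 / 157176 = 0.72366

0.724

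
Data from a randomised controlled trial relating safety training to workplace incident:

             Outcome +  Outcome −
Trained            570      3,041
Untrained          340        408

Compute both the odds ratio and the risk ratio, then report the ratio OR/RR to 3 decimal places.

0.648

Cells: a = 570, b = 3041, c = 340, d = 408.
OR = (570·408)/(3041·340) = 232560/1033940 = 0.22493
Risk in exposed = 570/3611 = 0.15785; risk in unexposed = 340/748 = 0.45455; RR = 0.34727
OR/RR = 0.22493 / 0.34727 = 0.64769
The outcome is not rare, so the OR lies further from 1 than the RR.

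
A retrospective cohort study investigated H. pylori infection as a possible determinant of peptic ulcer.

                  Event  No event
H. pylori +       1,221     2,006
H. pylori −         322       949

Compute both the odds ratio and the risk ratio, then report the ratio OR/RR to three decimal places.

1.201

Cells: a = 1221, b = 2006, c = 322, d = 949.
OR = (1221·949)/(2006·322) = 1158729/645932 = 1.79389
Risk in exposed = 1221/3227 = 0.37837; risk in unexposed = 322/1271 = 0.25334; RR = 1.49350
OR/RR = 1.79389 / 1.49350 = 1.20113
The outcome is not rare, so the OR lies further from 1 than the RR.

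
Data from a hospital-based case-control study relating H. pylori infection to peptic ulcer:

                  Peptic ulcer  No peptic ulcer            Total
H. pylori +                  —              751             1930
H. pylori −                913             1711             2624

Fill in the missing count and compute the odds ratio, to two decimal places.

2.94

The missing cell is in the exposed row: 1930 − 751 = 1179.
So a = 1179, b = 751, c = 913, d = 1711.
OR = (a·d)/(b·c) = (1179 × 1711) / (751 × 913) = 2017269 / 685663 = 2.94207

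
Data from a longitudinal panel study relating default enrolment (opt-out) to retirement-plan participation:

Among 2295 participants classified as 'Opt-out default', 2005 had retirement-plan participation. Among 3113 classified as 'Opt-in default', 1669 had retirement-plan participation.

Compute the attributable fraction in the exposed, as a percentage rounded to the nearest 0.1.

38.6

From the description: a = 2005, b = 290, c = 1669, d = 1444.
Risk in exposed = 2005/2295 = 0.87364; risk in unexposed = 1669/3113 = 0.53614.
RR = 0.87364/0.53614 = 1.62950
AR% = (RR − 1)/RR × 100 = (1.62950 − 1)/1.62950 × 100 = 38.6315%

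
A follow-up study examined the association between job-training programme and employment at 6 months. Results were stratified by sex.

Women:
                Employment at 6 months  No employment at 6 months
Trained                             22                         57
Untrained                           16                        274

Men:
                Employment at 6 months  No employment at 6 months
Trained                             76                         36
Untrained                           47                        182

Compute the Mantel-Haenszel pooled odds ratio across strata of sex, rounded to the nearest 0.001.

7.654

OR_MH = Σ(aᵢdᵢ/nᵢ) / Σ(bᵢcᵢ/nᵢ), where nᵢ is the stratum total.
Stratum 1 (Women): n = 369; a·d/n = 22·274/369 = 16.3360; b·c/n = 57·16/369 = 2.4715
Stratum 2 (Men): n = 341; a·d/n = 76·182/341 = 40.5630; b·c/n = 36·47/341 = 4.9619
OR_MH = (16.3360 + 40.5630) / (2.4715 + 4.9619) = 56.8991 / 7.4334 = 7.65450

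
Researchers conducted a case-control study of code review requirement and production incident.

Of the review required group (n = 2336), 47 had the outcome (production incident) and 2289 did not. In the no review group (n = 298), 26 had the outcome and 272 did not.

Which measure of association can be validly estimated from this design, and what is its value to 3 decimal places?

0.215

From the description: a = 47, b = 2289, c = 26, d = 272.
This is a case-control study: participants were sampled on outcome status, so risks in the source population cannot be estimated directly — relative risk is not valid here. The odds ratio is the appropriate measure.
OR = (a·d)/(b·c) = (47 × 272) / (2289 × 26) = 12784 / 59514 = 0.21481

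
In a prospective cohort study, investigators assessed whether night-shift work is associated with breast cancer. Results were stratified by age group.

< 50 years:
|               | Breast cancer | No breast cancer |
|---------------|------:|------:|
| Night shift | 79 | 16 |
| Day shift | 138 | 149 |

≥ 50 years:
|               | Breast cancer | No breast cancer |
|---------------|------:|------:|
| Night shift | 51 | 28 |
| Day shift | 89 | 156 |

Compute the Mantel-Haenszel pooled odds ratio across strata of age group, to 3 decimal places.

4.110

OR_MH = Σ(aᵢdᵢ/nᵢ) / Σ(bᵢcᵢ/nᵢ), where nᵢ is the stratum total.
Stratum 1 (< 50 years): n = 382; a·d/n = 79·149/382 = 30.8141; b·c/n = 16·138/382 = 5.7801
Stratum 2 (≥ 50 years): n = 324; a·d/n = 51·156/324 = 24.5556; b·c/n = 28·89/324 = 7.6914
OR_MH = (30.8141 + 24.5556) / (5.7801 + 7.6914) = 55.3697 / 13.4715 = 4.11015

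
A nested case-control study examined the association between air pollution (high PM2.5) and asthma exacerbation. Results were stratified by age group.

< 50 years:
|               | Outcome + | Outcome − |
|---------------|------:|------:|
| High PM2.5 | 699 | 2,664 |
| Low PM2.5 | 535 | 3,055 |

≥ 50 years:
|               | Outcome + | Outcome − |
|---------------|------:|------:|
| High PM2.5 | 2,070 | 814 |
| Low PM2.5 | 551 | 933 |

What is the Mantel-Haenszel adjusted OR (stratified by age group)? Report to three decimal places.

2.435

OR_MH = Σ(aᵢdᵢ/nᵢ) / Σ(bᵢcᵢ/nᵢ), where nᵢ is the stratum total.
Stratum 1 (< 50 years): n = 6953; a·d/n = 699·3055/6953 = 307.1257; b·c/n = 2664·535/6953 = 204.9820
Stratum 2 (≥ 50 years): n = 4368; a·d/n = 2070·933/4368 = 442.1497; b·c/n = 814·551/4368 = 102.6818
OR_MH = (307.1257 + 442.1497) / (204.9820 + 102.6818) = 749.2754 / 307.6638 = 2.43537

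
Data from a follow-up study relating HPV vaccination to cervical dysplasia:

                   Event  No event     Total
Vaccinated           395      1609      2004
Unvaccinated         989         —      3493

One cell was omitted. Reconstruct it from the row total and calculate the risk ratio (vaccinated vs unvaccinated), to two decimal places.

The missing cell is in the unexposed row: 3493 − 989 = 2504.
So a = 395, b = 1609, c = 989, d = 2504.
RR = [a/(a+b)] / [c/(c+d)] = (395/2004) / (989/3493) = 0.19711/0.28314 = 0.69615

0.70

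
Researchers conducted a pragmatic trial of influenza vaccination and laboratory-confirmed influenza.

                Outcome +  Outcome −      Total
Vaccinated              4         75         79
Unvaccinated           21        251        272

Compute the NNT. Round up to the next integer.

38

Risk in treated group = 4/79 = 0.05063; risk in control = 21/272 = 0.07721.
Absolute risk reduction = 0.07721 − 0.05063 = 0.02657
NNT = 1 / ARR = 1 / 0.02657 = 37.632 → round up → 38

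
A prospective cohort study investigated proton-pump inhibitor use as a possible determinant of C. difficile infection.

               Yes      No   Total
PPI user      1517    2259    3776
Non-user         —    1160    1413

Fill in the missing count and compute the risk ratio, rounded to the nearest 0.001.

2.244

The missing cell is in the unexposed row: 1413 − 1160 = 253.
So a = 1517, b = 2259, c = 253, d = 1160.
RR = [a/(a+b)] / [c/(c+d)] = (1517/3776) / (253/1413) = 0.40175/0.17905 = 2.24375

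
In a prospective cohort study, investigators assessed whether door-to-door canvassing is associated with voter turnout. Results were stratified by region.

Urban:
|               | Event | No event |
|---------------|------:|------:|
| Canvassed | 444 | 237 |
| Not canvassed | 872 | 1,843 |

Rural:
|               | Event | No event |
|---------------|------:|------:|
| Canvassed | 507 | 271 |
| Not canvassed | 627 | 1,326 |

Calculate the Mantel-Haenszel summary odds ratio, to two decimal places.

OR_MH = Σ(aᵢdᵢ/nᵢ) / Σ(bᵢcᵢ/nᵢ), where nᵢ is the stratum total.
Stratum 1 (Urban): n = 3396; a·d/n = 444·1843/3396 = 240.9576; b·c/n = 237·872/3396 = 60.8551
Stratum 2 (Rural): n = 2731; a·d/n = 507·1326/2731 = 246.1670; b·c/n = 271·627/2731 = 62.2179
OR_MH = (240.9576 + 246.1670) / (60.8551 + 62.2179) = 487.1246 / 123.0730 = 3.95801

3.96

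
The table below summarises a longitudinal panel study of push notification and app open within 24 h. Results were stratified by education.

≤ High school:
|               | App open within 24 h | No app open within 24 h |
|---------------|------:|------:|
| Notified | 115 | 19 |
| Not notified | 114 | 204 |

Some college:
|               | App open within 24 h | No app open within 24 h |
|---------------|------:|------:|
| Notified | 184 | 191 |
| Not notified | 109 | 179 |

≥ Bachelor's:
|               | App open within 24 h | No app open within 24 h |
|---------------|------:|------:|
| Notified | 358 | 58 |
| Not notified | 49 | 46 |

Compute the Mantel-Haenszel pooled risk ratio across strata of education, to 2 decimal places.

1.68

RR_MH = Σ(aᵢ·n₀ᵢ/nᵢ) / Σ(cᵢ·n₁ᵢ/nᵢ), with n₁ᵢ = aᵢ+bᵢ (exposed), n₀ᵢ = cᵢ+dᵢ (unexposed), nᵢ = n₁ᵢ+n₀ᵢ.
Stratum 1 (≤ High school): n₁ = 134, n₀ = 318, n = 452; a·n₀/n = 115·318/452 = 80.9071; c·n₁/n = 114·134/452 = 33.7965
Stratum 2 (Some college): n₁ = 375, n₀ = 288, n = 663; a·n₀/n = 184·288/663 = 79.9276; c·n₁/n = 109·375/663 = 61.6516
Stratum 3 (≥ Bachelor's): n₁ = 416, n₀ = 95, n = 511; a·n₀/n = 358·95/511 = 66.5558; c·n₁/n = 49·416/511 = 39.8904
RR_MH = (80.9071 + 79.9276 + 66.5558) / (33.7965 + 61.6516 + 39.8904) = 227.3905 / 135.3385 = 1.68016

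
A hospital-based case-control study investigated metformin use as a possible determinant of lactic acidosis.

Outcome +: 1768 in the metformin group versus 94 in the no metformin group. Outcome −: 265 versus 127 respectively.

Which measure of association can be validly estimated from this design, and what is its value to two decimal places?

9.01

From the description: a = 1768, b = 265, c = 94, d = 127.
This is a hospital-based case-control study: participants were sampled on outcome status, so risks in the source population cannot be estimated directly — relative risk is not valid here. The odds ratio is the appropriate measure.
OR = (a·d)/(b·c) = (1768 × 127) / (265 × 94) = 224536 / 24910 = 9.01389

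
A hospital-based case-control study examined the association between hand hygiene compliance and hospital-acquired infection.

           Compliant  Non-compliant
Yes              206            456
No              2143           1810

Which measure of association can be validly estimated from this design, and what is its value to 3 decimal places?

0.382

Reading the table with exposure as columns: a = 206 (Compliant, case), b = 2143 (Compliant, non-case), c = 456 (Non-compliant, case), d = 1810.
This is a hospital-based case-control study: participants were sampled on outcome status, so risks in the source population cannot be estimated directly — relative risk is not valid here. The odds ratio is the appropriate measure.
OR = (a·d)/(b·c) = (206 × 1810) / (2143 × 456) = 372860 / 977208 = 0.38156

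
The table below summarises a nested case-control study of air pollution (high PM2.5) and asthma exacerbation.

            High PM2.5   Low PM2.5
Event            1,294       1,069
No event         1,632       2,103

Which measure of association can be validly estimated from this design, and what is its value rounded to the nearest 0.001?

Reading the table with exposure as columns: a = 1294 (High PM2.5, case), b = 1632 (High PM2.5, non-case), c = 1069 (Low PM2.5, case), d = 2103.
This is a nested case-control study: participants were sampled on outcome status, so risks in the source population cannot be estimated directly — relative risk is not valid here. The odds ratio is the appropriate measure.
OR = (a·d)/(b·c) = (1294 × 2103) / (1632 × 1069) = 2721282 / 1744608 = 1.55982

1.560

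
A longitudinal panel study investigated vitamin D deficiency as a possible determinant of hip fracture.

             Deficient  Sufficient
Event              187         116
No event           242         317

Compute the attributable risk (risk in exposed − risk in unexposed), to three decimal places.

Reading the table with exposure as columns: a = 187 (Deficient, case), b = 242 (Deficient, non-case), c = 116 (Sufficient, case), d = 317.
Risk in exposed = 187/429 = 0.435897; risk in unexposed = 116/433 = 0.267898.
Risk difference = 0.435897 − 0.267898 = 0.167999

0.168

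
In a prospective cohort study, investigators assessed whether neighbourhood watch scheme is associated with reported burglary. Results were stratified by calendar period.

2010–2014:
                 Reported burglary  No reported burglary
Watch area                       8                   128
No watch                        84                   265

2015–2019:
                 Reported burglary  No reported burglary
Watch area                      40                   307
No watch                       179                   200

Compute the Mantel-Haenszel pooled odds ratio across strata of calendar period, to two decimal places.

0.16

OR_MH = Σ(aᵢdᵢ/nᵢ) / Σ(bᵢcᵢ/nᵢ), where nᵢ is the stratum total.
Stratum 1 (2010–2014): n = 485; a·d/n = 8·265/485 = 4.3711; b·c/n = 128·84/485 = 22.1691
Stratum 2 (2015–2019): n = 726; a·d/n = 40·200/726 = 11.0193; b·c/n = 307·179/726 = 75.6928
OR_MH = (4.3711 + 11.0193) / (22.1691 + 75.6928) = 15.3904 / 97.8619 = 0.15727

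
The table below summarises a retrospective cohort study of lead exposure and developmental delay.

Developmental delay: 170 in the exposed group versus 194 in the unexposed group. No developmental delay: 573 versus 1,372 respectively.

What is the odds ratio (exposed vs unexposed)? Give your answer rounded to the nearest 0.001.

2.098

From the description: a = 170, b = 573, c = 194, d = 1372.
OR = (a·d)/(b·c) = (170 × 1372) / (573 × 194) = 233240 / 111162 = 2.09820
The odds of developmental delay are about 2.10 times as high in the exposed group.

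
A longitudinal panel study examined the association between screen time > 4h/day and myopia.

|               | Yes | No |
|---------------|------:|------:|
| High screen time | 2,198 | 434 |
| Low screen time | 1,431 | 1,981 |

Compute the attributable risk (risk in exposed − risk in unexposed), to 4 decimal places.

0.4157

Cells: a = 2198, b = 434, c = 1431, d = 1981.
Risk in exposed = 2198/2632 = 0.835106; risk in unexposed = 1431/3412 = 0.419402.
Risk difference = 0.835106 − 0.419402 = 0.415704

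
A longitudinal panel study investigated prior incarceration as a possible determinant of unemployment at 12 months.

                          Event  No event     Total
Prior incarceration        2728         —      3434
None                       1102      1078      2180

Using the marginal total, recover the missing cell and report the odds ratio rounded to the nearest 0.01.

3.78

The missing cell is in the exposed row: 3434 − 2728 = 706.
So a = 2728, b = 706, c = 1102, d = 1078.
OR = (a·d)/(b·c) = (2728 × 1078) / (706 × 1102) = 2940784 / 778012 = 3.77987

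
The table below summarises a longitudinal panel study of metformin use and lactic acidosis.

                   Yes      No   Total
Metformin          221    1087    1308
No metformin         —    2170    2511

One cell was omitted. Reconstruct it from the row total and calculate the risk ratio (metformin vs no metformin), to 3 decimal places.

1.244

The missing cell is in the unexposed row: 2511 − 2170 = 341.
So a = 221, b = 1087, c = 341, d = 2170.
RR = [a/(a+b)] / [c/(c+d)] = (221/1308) / (341/2511) = 0.16896/0.13580 = 1.24416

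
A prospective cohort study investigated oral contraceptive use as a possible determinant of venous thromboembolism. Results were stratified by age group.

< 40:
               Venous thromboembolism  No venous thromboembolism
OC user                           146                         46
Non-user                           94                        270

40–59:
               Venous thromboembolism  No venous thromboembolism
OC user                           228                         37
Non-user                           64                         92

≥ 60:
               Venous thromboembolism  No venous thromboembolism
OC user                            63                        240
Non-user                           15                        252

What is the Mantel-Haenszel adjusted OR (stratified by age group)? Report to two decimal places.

7.54

OR_MH = Σ(aᵢdᵢ/nᵢ) / Σ(bᵢcᵢ/nᵢ), where nᵢ is the stratum total.
Stratum 1 (< 40): n = 556; a·d/n = 146·270/556 = 70.8993; b·c/n = 46·94/556 = 7.7770
Stratum 2 (40–59): n = 421; a·d/n = 228·92/421 = 49.8242; b·c/n = 37·64/421 = 5.6247
Stratum 3 (≥ 60): n = 570; a·d/n = 63·252/570 = 27.8526; b·c/n = 240·15/570 = 6.3158
OR_MH = (70.8993 + 49.8242 + 27.8526) / (7.7770 + 5.6247 + 6.3158) = 148.5761 / 19.7175 = 7.53525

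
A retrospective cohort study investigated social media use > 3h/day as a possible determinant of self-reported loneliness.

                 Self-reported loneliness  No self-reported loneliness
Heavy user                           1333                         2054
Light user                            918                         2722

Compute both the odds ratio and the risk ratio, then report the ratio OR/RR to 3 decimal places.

1.233

Cells: a = 1333, b = 2054, c = 918, d = 2722.
OR = (1333·2722)/(2054·918) = 3628426/1885572 = 1.92431
Risk in exposed = 1333/3387 = 0.39356; risk in unexposed = 918/3640 = 0.25220; RR = 1.56054
OR/RR = 1.92431 / 1.56054 = 1.23311
The outcome is not rare, so the OR lies further from 1 than the RR.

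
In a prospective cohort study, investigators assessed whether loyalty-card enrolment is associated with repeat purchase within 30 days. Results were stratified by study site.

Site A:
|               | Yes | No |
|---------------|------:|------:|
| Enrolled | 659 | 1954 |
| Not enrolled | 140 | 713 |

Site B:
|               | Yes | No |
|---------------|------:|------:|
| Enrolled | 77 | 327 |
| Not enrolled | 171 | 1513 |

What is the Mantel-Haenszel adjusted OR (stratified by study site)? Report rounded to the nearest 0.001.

1.810

OR_MH = Σ(aᵢdᵢ/nᵢ) / Σ(bᵢcᵢ/nᵢ), where nᵢ is the stratum total.
Stratum 1 (Site A): n = 3466; a·d/n = 659·713/3466 = 135.5646; b·c/n = 1954·140/3466 = 78.9267
Stratum 2 (Site B): n = 2088; a·d/n = 77·1513/2088 = 55.7955; b·c/n = 327·171/2088 = 26.7802
OR_MH = (135.5646 + 55.7955) / (78.9267 + 26.7802) = 191.3601 / 105.7069 = 1.81029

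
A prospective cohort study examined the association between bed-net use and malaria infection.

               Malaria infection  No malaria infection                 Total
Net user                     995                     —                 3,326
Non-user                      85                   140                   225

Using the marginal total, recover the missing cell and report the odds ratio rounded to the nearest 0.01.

0.70

The missing cell is in the exposed row: 3326 − 995 = 2331.
So a = 995, b = 2331, c = 85, d = 140.
OR = (a·d)/(b·c) = (995 × 140) / (2331 × 85) = 139300 / 198135 = 0.70306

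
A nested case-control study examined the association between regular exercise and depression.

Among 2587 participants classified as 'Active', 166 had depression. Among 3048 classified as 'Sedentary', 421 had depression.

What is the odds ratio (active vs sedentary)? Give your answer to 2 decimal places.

From the description: a = 166, b = 2421, c = 421, d = 2627.
OR = (a·d)/(b·c) = (166 × 2627) / (2421 × 421) = 436082 / 1019241 = 0.42785
Exposure is associated with lower odds of depression (OR = 0.43 < 1).

0.43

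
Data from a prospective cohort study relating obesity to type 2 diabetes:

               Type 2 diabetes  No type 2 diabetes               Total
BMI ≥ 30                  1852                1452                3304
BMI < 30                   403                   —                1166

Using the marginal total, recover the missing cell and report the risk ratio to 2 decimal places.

The missing cell is in the unexposed row: 1166 − 403 = 763.
So a = 1852, b = 1452, c = 403, d = 763.
RR = [a/(a+b)] / [c/(c+d)] = (1852/3304) / (403/1166) = 0.56053/0.34563 = 1.62179

1.62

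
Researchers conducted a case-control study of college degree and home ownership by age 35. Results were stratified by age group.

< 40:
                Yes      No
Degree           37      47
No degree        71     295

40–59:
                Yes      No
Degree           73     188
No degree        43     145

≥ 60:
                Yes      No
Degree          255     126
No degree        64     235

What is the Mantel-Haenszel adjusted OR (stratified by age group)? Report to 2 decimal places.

3.65

OR_MH = Σ(aᵢdᵢ/nᵢ) / Σ(bᵢcᵢ/nᵢ), where nᵢ is the stratum total.
Stratum 1 (< 40): n = 450; a·d/n = 37·295/450 = 24.2556; b·c/n = 47·71/450 = 7.4156
Stratum 2 (40–59): n = 449; a·d/n = 73·145/449 = 23.5746; b·c/n = 188·43/449 = 18.0045
Stratum 3 (≥ 60): n = 680; a·d/n = 255·235/680 = 88.1250; b·c/n = 126·64/680 = 11.8588
OR_MH = (24.2556 + 23.5746 + 88.1250) / (7.4156 + 18.0045 + 11.8588) = 135.9552 / 37.2788 = 3.64698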